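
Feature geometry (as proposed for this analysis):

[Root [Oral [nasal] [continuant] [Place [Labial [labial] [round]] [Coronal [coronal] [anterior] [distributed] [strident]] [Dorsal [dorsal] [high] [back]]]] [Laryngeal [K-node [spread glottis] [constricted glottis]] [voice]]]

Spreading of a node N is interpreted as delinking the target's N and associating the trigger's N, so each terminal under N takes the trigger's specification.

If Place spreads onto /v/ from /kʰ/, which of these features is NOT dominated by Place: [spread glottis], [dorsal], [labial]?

Place dominates exactly [labial], [round], [coronal], [anterior], [distributed], [strident], [dorsal], [high], [back].
Spreading Place replaces [labial], [dorsal] with the trigger's values, since each sits inside the Place constituent.
But [spread glottis] is a dependent of K-node, outside Place; it is therefore untouched by the spreading.

[spread glottis]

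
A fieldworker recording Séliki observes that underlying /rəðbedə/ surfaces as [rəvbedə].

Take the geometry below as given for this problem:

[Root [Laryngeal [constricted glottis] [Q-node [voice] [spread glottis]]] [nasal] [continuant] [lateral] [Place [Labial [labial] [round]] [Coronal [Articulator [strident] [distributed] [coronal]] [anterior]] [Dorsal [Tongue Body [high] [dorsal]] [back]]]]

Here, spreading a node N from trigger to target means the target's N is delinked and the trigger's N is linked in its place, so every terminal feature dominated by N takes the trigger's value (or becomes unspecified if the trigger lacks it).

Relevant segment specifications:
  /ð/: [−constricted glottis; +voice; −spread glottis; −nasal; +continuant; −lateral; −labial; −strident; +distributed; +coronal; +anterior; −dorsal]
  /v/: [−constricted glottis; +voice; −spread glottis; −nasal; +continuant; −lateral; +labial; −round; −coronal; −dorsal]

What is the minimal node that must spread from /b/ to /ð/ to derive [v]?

Place

Feature comparison: [labial], [round], [coronal], [anterior], [distributed], [strident] differ between /ð/ and [v]; the remaining terminals match.
The smallest constituent containing every changed terminal is Place — each of its daughters lacks at least one of the affected features.
Delinking /ð/'s Place and associating /b/'s Place gives precisely the feature bundle of [v].
[continuant] — on which /b/ differs from /ð/ — is unchanged, so Root cannot have spread; the constituent is no larger than Place.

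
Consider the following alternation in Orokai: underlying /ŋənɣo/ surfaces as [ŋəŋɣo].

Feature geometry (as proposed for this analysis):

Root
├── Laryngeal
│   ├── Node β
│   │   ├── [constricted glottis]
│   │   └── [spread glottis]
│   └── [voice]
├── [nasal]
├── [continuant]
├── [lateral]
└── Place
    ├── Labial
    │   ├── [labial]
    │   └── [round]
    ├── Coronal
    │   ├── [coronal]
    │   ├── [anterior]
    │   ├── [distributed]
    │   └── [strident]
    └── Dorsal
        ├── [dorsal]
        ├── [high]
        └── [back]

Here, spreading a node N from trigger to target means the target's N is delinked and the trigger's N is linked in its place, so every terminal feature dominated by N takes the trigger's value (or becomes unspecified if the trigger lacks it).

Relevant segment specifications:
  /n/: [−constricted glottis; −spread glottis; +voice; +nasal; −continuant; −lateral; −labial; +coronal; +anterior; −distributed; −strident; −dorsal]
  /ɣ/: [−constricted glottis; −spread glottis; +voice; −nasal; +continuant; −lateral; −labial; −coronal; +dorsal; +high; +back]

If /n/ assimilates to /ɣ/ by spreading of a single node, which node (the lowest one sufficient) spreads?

Place

/n/ and [ŋ] differ in [coronal], [anterior], [distributed], [strident], [dorsal], [high], [back]; every other specified feature is identical.
The smallest constituent containing every changed terminal is Place — each of its daughters lacks at least one of the affected features.
Spreading Place from /ɣ/ overwrites each of those terminals with /ɣ/'s values, yielding exactly [ŋ].
Since [continuant], [nasal] are preserved even though /ɣ/ disagrees there, no node above Place spread.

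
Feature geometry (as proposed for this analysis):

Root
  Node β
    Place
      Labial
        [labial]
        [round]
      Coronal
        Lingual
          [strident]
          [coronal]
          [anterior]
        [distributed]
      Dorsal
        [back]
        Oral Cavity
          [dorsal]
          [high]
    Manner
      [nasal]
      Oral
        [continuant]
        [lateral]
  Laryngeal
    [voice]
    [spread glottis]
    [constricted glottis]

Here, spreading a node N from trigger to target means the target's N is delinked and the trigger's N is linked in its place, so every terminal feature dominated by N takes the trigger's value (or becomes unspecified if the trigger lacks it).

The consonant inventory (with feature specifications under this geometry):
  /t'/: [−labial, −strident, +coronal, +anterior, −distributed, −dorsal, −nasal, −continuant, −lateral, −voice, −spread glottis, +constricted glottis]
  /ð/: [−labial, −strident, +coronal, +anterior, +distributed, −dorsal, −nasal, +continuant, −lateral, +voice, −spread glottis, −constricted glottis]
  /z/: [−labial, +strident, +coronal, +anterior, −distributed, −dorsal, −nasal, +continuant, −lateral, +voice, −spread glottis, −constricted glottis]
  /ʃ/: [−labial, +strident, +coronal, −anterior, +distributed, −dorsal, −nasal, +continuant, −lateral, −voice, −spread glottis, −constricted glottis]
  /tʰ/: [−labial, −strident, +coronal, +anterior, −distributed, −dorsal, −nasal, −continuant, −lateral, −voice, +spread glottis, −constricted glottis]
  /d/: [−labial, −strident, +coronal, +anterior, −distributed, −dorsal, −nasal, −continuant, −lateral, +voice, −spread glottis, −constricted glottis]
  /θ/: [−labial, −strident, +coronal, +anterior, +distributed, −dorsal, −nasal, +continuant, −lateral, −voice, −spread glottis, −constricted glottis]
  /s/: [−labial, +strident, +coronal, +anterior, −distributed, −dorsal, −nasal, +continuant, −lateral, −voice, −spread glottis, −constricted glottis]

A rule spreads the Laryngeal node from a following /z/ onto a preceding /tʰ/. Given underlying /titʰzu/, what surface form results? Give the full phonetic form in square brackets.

[tidzu]

Terminals under Laryngeal in this geometry: [voice], [spread glottis], [constricted glottis].
The target acquires /z/'s values for everything under Laryngeal — [+voice], [−spread glottis], [−constricted glottis] — while keeping its own [labial], [strident], [coronal], ….
This feature bundle is that of [d], so /titʰzu/ surfaces as [tidzu].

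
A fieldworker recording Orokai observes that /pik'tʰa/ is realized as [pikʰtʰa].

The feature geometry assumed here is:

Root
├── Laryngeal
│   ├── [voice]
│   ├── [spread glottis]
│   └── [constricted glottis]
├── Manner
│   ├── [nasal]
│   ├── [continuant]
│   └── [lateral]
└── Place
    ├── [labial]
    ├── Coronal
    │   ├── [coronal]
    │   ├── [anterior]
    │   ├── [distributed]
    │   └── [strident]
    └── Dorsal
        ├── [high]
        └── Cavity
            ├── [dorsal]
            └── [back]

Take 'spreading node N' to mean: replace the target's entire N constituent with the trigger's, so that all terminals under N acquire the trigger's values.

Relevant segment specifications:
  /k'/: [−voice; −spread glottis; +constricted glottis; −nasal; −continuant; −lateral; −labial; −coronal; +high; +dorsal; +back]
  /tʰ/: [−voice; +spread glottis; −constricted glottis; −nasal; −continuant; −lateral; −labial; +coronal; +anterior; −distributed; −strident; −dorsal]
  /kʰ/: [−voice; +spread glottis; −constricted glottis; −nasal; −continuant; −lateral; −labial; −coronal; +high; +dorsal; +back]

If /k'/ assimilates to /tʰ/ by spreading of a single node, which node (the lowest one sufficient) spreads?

Laryngeal

Feature comparison: [spread glottis], [constricted glottis] differ between /k'/ and [kʰ]; the remaining terminals match.
Tracing each changed feature up the tree, the paths first meet at Laryngeal; any lower node misses at least one of them.
If Laryngeal spreads, every terminal under it takes /tʰ/'s value, producing [kʰ] as observed.
Since [coronal], [dorsal] are preserved even though /tʰ/ disagrees there, no node above Laryngeal spread.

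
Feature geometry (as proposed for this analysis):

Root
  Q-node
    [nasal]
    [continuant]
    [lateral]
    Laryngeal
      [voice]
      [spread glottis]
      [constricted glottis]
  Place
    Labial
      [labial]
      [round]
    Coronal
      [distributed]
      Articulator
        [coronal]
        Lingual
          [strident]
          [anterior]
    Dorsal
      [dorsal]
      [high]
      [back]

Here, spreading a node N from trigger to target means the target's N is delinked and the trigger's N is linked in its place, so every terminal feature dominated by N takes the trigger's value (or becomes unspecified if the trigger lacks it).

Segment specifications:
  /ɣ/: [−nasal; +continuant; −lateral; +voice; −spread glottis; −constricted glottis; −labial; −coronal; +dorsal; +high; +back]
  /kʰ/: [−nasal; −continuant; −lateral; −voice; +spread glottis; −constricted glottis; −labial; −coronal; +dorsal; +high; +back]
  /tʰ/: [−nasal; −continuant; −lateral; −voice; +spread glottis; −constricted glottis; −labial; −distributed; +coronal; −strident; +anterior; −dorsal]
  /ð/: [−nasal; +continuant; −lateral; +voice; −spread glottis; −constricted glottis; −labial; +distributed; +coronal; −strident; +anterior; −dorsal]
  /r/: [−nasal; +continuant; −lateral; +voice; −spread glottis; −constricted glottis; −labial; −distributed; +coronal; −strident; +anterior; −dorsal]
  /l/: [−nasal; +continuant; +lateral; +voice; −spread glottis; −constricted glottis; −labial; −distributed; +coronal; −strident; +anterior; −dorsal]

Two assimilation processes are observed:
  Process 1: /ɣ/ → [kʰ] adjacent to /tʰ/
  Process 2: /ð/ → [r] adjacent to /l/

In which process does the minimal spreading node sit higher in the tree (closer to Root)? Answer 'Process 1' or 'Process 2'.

In Process 1, [voice], [spread glottis], [continuant] change, so the minimal spreading node is Q-node at depth 1.
Process 2 alters [distributed]; the lowest dominating node is [distributed] (depth 3 from Root).
Q-node is closer to Root than [distributed], so Process 1 spreads the higher node.

Process 1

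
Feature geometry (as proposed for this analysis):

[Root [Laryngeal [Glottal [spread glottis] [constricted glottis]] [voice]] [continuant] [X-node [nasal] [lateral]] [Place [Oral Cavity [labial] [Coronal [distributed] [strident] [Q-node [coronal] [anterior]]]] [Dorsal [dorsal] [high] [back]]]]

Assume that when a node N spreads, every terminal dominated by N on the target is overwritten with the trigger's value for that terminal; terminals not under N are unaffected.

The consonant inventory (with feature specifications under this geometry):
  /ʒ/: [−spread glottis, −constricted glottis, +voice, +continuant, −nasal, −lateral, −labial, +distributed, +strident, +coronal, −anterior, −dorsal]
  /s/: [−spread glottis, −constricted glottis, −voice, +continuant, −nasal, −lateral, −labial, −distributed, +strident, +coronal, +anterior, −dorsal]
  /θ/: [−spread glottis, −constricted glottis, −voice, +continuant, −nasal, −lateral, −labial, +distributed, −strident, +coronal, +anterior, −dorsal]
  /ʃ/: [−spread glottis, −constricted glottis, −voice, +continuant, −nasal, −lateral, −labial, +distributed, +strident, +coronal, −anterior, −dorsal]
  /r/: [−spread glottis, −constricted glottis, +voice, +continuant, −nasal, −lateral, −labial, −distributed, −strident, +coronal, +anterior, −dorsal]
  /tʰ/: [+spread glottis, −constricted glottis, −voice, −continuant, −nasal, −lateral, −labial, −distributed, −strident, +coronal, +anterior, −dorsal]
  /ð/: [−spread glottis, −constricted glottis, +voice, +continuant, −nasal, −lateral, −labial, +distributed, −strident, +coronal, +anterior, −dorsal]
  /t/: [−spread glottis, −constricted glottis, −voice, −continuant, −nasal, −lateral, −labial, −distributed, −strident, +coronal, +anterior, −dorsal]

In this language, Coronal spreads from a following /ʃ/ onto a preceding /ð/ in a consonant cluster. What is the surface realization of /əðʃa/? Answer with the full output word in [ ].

Terminals under Coronal in this geometry: [distributed], [strident], [coronal], [anterior].
After delinking /ð/'s Coronal and linking /ʃ/'s, the affected terminals become [+distributed], [+strident], [+coronal], [−anterior]; [spread glottis], [constricted glottis], [voice], … (outside Coronal) are retained from /ð/.
The resulting bundle matches /ʒ/ in the inventory; substituting it for /ð/ gives [əʒʃa].

[əʒʃa]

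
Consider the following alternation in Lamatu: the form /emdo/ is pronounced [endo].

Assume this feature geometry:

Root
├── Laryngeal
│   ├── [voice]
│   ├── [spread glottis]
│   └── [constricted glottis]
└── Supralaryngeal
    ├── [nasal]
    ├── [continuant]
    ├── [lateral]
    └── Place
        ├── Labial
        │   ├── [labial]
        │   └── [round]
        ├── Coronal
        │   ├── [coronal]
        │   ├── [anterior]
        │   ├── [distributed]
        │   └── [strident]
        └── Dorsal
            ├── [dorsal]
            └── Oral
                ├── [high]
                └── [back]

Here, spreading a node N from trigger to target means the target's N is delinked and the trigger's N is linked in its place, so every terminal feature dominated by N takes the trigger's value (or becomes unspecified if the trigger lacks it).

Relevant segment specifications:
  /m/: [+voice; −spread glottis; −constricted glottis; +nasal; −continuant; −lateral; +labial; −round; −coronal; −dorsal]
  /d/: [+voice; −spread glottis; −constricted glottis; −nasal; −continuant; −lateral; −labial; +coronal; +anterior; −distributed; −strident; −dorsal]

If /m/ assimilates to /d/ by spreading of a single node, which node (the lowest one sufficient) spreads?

Place

/m/ and [n] differ in [labial], [round], [coronal], [anterior], [distributed], [strident]; every other specified feature is identical.
Tracing each changed feature up the tree, the paths first meet at Place; any lower node misses at least one of them.
If Place spreads, every terminal under it takes /d/'s value, producing [n] as observed.
Had Supralaryngeal or a higher node spread, [nasal] would have taken /d/'s value; it stays as in /m/, confirming the spreading constituent is exactly Place.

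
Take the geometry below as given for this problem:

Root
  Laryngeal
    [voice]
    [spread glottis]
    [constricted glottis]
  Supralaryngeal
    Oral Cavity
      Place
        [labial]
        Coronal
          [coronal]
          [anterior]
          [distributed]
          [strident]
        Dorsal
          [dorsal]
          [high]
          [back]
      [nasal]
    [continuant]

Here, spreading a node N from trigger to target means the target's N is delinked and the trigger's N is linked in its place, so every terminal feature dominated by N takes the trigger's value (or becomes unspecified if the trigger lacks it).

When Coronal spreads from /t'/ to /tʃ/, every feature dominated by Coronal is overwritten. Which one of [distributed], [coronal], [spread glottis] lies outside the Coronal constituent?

Coronal dominates exactly [coronal], [anterior], [distributed], [strident].
Spreading Coronal replaces [distributed], [coronal] with the trigger's values, since each sits inside the Coronal constituent.
But [spread glottis] is a dependent of Laryngeal, outside Coronal; it is therefore untouched by the spreading.

[spread glottis]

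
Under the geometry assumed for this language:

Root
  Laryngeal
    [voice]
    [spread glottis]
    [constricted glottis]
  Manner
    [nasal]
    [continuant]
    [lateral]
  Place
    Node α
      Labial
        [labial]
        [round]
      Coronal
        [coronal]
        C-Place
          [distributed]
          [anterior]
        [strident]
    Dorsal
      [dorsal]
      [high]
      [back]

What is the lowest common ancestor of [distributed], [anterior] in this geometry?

[distributed] lies under C-Place (below Place).
[anterior]: Root → Place → Node α → Coronal → C-Place → [anterior].
C-Place is the lowest common ancestor — every listed feature sits under it, and no single subconstituent of C-Place covers them all.

C-Place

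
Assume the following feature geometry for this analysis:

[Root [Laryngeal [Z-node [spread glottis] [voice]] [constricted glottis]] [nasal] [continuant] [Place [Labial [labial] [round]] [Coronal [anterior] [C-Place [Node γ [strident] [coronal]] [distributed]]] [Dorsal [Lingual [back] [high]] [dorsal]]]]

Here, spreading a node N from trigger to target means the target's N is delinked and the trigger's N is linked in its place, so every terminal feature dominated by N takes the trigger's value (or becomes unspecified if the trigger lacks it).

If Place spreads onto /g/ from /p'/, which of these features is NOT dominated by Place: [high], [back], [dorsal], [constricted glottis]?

Place dominates exactly [labial], [round], [anterior], [strident], [coronal], [distributed], [back], [high], [dorsal].
Of the listed options, [back], [high], [dorsal] are among these and would be overwritten by spreading Place.
[constricted glottis] attaches under Laryngeal, not under Place, so /g/ retains its own value for [constricted glottis].

[constricted glottis]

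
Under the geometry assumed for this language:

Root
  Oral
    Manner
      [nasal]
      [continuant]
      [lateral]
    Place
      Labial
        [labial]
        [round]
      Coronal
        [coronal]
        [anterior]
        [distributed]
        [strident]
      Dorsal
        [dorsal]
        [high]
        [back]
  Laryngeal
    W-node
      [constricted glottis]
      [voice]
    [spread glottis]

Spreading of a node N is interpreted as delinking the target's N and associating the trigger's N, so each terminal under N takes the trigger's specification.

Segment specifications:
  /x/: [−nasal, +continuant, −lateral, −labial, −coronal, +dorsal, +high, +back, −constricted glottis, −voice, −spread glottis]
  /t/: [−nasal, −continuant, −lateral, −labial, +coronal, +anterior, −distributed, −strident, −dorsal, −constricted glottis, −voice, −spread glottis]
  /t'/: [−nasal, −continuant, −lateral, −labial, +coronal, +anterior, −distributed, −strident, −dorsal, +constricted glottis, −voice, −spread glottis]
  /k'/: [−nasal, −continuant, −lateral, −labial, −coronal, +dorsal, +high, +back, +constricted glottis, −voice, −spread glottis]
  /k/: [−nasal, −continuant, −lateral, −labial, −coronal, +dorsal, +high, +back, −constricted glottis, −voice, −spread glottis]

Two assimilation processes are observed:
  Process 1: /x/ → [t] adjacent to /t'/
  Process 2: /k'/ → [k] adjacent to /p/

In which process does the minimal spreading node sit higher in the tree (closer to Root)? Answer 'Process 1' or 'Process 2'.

Process 1

Process 1: the features that change are [continuant], [coronal], [anterior], [distributed], [strident], [dorsal], [high], [back]; the minimal node is Oral (depth 1).
Process 2: the feature that changes is [constricted glottis]; the minimal node is [constricted glottis] (depth 3).
Depth 1 < depth 3; Process 1 involves the structurally higher constituent Oral.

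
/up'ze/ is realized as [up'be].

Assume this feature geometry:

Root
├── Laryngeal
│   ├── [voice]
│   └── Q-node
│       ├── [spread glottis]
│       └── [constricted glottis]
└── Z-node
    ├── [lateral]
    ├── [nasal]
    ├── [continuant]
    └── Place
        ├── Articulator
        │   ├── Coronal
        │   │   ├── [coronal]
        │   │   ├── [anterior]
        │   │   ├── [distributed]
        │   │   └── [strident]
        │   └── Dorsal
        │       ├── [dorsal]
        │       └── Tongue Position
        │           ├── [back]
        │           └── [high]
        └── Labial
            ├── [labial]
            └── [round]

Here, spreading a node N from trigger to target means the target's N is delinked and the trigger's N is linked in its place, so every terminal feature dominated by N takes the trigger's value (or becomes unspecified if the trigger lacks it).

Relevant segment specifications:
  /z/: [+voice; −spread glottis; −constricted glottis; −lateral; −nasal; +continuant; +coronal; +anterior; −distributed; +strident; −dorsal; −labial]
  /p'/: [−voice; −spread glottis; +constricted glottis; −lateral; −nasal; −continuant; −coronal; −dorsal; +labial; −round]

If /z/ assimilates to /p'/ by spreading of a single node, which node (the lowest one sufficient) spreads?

Z-node

/z/ and [b] differ in [continuant], [labial], [round], [coronal], [anterior], [distributed], [strident]; every other specified feature is identical.
The smallest constituent containing every changed terminal is Z-node — each of its daughters lacks at least one of the affected features.
Delinking /z/'s Z-node and associating /p'/'s Z-node gives precisely the feature bundle of [b].
[constricted glottis], [voice] — on which /p'/ differs from /z/ — are unchanged, so Root cannot have spread; the constituent is no larger than Z-node.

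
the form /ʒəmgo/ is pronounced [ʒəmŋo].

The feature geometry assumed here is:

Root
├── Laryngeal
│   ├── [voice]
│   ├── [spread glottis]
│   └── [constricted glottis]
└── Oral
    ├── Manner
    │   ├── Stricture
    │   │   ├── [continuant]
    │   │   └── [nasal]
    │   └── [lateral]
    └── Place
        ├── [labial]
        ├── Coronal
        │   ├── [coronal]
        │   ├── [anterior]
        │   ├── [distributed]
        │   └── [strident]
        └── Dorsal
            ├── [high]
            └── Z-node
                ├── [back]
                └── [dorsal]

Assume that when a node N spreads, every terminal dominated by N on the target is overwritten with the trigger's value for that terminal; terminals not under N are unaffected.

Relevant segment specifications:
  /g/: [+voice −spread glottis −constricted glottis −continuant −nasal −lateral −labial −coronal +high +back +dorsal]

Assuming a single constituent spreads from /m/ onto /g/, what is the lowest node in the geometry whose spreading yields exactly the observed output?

[nasal]

Comparing /g/ with its surface form [ŋ], the only feature that changes is [nasal].
Since just one terminal is affected and it takes /m/'s value, spreading the terminal [nasal] alone is sufficient and minimal.
[labial], [dorsal] stay as in /g/ although /m/ differs there, so no node dominating them spread; among the remaining candidates [nasal] is the lowest that derives the output.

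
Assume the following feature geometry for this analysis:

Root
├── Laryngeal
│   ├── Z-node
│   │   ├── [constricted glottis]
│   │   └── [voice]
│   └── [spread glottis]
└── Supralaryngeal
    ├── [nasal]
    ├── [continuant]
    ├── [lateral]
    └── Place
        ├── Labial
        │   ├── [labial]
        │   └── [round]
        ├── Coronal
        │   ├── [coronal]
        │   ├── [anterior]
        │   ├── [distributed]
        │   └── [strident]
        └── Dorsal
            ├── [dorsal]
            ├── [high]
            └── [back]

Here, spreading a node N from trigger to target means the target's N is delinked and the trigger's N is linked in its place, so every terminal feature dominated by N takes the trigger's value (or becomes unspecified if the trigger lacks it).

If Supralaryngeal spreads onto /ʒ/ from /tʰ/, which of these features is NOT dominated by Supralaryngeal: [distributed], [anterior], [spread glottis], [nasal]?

Supralaryngeal dominates exactly [nasal], [continuant], [lateral], [labial], [round], [coronal], [anterior], [distributed], [strident], [dorsal], [high], [back].
Of the listed options, [anterior], [nasal], [distributed] are among these and would be overwritten by spreading Supralaryngeal.
But [spread glottis] is a dependent of Laryngeal, outside Supralaryngeal; it is therefore untouched by the spreading.

[spread glottis]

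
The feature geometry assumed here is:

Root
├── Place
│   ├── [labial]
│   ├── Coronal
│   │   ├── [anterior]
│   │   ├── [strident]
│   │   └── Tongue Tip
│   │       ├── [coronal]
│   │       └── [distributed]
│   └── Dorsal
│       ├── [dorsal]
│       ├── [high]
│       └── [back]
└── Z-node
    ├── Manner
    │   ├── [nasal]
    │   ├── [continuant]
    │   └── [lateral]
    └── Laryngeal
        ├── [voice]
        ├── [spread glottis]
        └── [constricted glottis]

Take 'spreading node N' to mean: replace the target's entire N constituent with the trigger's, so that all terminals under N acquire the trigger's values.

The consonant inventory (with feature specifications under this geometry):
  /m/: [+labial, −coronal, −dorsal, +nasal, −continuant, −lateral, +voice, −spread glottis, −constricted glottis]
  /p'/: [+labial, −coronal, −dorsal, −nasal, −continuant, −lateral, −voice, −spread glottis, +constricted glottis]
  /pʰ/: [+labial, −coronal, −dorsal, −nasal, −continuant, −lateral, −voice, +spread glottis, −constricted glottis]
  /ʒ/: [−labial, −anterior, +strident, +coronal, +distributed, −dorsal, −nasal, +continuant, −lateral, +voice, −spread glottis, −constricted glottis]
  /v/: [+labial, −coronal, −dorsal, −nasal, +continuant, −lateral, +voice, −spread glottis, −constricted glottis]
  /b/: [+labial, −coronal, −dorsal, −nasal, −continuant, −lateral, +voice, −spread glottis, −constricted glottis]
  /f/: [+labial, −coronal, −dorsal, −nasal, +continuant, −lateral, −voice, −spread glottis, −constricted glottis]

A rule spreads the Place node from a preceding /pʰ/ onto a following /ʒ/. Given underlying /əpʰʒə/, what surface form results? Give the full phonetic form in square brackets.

Terminals under Place in this geometry: [labial], [anterior], [strident], [coronal], [distributed], [dorsal], [high], [back].
After delinking /ʒ/'s Place and linking /pʰ/'s, the affected terminals become [+labial], [−coronal], [−dorsal]; [nasal], [continuant], [lateral], … (outside Place) are retained from /ʒ/.
Among the inventory, only /v/ has exactly this specification, giving the surface form [əpʰvə].

[əpʰvə]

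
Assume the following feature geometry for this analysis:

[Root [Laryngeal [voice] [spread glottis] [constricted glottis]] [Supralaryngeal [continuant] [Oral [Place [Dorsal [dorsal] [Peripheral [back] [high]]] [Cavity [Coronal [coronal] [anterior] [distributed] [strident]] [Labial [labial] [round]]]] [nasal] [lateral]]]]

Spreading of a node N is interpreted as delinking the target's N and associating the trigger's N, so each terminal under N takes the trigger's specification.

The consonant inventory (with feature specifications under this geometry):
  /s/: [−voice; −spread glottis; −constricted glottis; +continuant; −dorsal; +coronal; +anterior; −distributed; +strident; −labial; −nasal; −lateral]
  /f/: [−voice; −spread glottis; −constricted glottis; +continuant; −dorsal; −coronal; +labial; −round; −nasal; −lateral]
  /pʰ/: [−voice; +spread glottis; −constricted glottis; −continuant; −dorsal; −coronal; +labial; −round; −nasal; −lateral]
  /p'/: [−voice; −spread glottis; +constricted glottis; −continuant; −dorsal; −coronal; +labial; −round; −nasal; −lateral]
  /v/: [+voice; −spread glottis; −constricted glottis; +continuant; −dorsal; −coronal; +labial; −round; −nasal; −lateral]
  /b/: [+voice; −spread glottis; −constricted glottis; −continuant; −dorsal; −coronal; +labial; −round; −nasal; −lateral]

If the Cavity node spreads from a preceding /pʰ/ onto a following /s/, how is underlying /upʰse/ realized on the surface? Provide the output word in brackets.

The Cavity node dominates the terminals [coronal], [anterior], [distributed], [strident], [labial], [round].
After delinking /s/'s Cavity and linking /pʰ/'s, the affected terminals become [−coronal], [+labial], [−round]; [voice], [spread glottis], [constricted glottis], … (outside Cavity) are retained from /s/.
The resulting bundle matches /f/ in the inventory; substituting it for /s/ gives [upʰfe].

[upʰfe]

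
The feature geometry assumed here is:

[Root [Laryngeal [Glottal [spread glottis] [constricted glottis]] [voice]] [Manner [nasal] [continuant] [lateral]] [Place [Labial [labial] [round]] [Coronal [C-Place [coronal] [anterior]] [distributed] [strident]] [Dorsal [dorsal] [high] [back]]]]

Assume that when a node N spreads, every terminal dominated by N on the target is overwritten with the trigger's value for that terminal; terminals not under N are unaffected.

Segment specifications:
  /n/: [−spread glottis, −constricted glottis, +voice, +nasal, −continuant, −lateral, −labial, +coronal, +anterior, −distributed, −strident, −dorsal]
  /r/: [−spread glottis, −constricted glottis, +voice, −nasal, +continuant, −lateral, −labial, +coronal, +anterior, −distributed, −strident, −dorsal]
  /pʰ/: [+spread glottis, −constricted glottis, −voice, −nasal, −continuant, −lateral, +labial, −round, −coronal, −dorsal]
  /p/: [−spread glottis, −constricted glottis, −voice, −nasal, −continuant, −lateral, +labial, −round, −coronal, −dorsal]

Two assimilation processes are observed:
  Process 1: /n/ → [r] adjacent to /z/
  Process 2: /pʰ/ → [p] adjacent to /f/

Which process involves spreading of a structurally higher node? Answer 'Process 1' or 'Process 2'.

In Process 1, [nasal], [continuant] change, so the minimal spreading node is Manner at depth 1.
Process 2: the feature that changes is [spread glottis]; the minimal node is [spread glottis] (depth 3).
Manner (depth 1) sits above [spread glottis] (depth 3), making Process 1 the one with the higher spreading node.

Process 1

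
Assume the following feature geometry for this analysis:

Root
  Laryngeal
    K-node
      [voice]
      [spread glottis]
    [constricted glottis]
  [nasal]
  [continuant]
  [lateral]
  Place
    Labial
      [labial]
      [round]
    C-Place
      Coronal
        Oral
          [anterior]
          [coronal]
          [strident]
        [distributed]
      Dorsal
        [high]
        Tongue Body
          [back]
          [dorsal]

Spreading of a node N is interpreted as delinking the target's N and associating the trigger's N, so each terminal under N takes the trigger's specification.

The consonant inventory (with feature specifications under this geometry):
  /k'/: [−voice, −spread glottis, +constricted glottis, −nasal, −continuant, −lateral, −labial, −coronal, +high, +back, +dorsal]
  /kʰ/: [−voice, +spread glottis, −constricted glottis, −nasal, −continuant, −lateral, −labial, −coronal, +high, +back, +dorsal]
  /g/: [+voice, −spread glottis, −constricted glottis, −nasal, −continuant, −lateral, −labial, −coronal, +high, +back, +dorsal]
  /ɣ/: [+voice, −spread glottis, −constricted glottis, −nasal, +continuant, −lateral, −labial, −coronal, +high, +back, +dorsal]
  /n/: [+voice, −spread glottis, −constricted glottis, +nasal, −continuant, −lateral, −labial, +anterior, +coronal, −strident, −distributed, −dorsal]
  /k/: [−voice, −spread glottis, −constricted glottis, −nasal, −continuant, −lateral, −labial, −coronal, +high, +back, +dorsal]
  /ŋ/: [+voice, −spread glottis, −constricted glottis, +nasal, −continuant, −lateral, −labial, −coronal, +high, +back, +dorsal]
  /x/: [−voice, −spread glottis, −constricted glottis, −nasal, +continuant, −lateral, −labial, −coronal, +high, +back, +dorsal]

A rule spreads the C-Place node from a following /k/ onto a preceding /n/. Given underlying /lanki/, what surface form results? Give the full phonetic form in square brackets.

[laŋki]

C-Place immediately or transitively dominates [anterior], [coronal], [strident], [distributed], [high], [back], [dorsal].
The target acquires /k/'s values for everything under C-Place — [−coronal], [+high], [+back], [+dorsal] — while keeping its own [voice], [spread glottis], [constricted glottis], ….
The resulting bundle matches /ŋ/ in the inventory; substituting it for /n/ gives [laŋki].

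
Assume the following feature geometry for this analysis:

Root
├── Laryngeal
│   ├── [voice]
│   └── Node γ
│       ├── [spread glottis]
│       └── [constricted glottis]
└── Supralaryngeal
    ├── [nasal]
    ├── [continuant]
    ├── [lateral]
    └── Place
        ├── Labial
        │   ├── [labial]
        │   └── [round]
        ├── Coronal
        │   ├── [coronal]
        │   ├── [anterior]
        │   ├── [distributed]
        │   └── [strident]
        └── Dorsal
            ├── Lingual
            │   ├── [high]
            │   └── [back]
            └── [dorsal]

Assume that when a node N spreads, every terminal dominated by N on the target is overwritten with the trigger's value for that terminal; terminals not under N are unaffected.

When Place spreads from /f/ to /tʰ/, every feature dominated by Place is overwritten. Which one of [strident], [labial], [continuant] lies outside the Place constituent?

Under this geometry, Place contains [labial], [round], [coronal], [anterior], [distributed], [strident], [high], [back], [dorsal].
Spreading Place replaces [labial], [strident] with the trigger's values, since each sits inside the Place constituent.
[continuant] attaches under Supralaryngeal, not under Place, so /tʰ/ retains its own value for [continuant].

[continuant]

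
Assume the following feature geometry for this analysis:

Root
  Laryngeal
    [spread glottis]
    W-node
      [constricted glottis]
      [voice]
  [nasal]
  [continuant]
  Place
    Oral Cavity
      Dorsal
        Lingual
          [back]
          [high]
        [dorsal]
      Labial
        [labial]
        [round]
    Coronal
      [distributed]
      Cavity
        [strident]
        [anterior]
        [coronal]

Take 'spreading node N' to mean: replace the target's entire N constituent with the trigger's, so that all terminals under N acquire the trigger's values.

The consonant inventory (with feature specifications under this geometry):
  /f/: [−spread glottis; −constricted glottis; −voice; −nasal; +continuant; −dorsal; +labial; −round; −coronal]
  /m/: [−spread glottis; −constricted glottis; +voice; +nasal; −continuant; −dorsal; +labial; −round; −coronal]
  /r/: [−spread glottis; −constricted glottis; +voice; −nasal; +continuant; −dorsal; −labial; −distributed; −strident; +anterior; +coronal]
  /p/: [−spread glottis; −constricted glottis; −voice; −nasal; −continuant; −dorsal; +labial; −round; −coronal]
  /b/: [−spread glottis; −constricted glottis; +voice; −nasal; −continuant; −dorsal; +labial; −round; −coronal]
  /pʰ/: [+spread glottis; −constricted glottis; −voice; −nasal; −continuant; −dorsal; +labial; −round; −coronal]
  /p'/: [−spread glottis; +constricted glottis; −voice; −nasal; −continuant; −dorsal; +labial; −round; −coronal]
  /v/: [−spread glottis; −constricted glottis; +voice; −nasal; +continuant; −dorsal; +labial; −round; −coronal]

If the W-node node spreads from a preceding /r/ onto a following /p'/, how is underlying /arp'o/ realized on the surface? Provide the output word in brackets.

[arbo]

The W-node node dominates the terminals [constricted glottis], [voice].
Spreading W-node from /r/ onto /p'/ replaces those values with /r/'s: [−constricted glottis], [+voice]. Features outside W-node ([spread glottis], [nasal], [continuant], …) stay as in /p'/.
Among the inventory, only /b/ has exactly this specification, giving the surface form [arbo].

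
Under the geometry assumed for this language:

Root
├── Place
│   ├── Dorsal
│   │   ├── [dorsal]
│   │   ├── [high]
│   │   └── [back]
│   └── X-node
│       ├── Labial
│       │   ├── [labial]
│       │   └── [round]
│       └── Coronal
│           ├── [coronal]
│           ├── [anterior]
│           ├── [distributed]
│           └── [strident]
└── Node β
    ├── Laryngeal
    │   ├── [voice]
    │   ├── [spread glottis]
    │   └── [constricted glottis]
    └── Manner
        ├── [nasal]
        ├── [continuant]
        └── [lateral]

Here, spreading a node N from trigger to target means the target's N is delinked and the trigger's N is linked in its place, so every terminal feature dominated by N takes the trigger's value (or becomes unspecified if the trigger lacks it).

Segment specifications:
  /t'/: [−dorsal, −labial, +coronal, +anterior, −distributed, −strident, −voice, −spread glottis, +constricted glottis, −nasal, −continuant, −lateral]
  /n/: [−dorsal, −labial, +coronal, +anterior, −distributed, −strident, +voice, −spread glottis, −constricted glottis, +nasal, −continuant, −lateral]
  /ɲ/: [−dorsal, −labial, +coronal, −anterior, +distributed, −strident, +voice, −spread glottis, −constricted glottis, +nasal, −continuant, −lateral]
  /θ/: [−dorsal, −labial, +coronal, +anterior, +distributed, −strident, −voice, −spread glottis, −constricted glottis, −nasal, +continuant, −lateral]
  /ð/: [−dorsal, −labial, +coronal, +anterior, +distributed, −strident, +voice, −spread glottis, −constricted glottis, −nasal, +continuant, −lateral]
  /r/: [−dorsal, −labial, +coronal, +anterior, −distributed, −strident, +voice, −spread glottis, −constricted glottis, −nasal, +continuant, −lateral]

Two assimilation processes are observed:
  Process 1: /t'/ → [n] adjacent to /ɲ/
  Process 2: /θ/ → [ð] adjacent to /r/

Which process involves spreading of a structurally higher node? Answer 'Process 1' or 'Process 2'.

Process 1

Process 1 alters [voice], [constricted glottis], [nasal]; the lowest common ancestor is Node β (depth 1 from Root).
In Process 2, [voice] changes, so the minimal spreading node is [voice] at depth 3.
Node β is closer to Root than [voice], so Process 1 spreads the higher node.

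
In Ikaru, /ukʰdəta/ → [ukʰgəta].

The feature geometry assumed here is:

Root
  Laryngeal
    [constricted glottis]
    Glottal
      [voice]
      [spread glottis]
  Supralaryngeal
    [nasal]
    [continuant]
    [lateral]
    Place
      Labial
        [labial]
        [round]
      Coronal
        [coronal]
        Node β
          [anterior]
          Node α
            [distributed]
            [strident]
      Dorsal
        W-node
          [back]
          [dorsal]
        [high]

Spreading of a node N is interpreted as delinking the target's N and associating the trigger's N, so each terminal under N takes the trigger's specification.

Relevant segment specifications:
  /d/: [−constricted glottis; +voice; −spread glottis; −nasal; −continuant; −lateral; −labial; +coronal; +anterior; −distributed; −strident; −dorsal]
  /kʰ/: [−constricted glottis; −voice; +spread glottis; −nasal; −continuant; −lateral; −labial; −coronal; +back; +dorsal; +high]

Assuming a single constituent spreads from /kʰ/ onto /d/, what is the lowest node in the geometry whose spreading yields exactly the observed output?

Feature comparison: [coronal], [anterior], [distributed], [strident], [dorsal], [high], [back] differ between /d/ and [g]; the remaining terminals match.
These terminals are all dominated by Place, and no proper subconstituent of Place covers them all; Place is their lowest common ancestor.
If Place spreads, every terminal under it takes /kʰ/'s value, producing [g] as observed.
[voice], [spread glottis] stay as in /d/ although /kʰ/ differs there, so no node dominating them spread; among the remaining candidates Place is the lowest that derives the output.

Place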